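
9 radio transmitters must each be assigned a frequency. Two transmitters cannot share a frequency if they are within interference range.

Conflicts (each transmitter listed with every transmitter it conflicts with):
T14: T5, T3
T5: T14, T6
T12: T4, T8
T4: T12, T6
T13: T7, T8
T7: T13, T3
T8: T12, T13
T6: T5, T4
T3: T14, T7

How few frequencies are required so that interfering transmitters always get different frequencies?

3

The cycle T8-T12-T4-T6-T5-T14-T3-T7-T13-T8 has odd length 9, so it cannot be 2-colored; at least 3 frequencies are needed.
A valid assignment using 3 frequencies: T14=2, T5=1, T12=1, T4=2, T13=1, T7=2, T8=2, T6=3, T3=1. No two conflicting transmitters share a frequency.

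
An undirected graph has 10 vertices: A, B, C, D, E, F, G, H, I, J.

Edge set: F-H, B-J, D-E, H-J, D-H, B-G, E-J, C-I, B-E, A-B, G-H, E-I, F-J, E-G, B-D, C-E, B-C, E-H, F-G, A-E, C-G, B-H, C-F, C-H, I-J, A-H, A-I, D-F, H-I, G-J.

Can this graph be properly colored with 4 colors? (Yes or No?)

B, E, G, H, J are mutually adjacent (a clique of size 5), so at least 5 colors are needed.
So 4 colors are not enough.

No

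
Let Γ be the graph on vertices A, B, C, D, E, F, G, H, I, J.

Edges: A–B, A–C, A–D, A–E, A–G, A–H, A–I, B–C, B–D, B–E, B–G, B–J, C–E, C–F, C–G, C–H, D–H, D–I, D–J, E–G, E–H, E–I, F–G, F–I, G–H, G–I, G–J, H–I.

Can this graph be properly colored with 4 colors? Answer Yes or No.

No

A, B, C, E, G form a clique, so at least 5 colors are needed.
So 4 colors are not enough.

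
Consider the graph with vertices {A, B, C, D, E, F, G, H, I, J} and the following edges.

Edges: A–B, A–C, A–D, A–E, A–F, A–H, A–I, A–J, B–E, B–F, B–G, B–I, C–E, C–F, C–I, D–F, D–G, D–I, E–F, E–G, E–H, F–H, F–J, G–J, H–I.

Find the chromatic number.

4

A, E, F, H are pairwise adjacent (a clique of size 4), so at least 4 colors are needed.
4 colors suffice: color 1 → {A, G}; color 2 → {F, I}; color 3 → {D, E, J}; color 4 → {B, C, H}. Each edge has distinct colors on its endpoints.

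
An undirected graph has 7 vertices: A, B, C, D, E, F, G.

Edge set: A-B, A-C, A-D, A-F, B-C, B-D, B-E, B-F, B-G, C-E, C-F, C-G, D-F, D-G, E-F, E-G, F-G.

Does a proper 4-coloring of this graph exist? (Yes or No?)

B, C, E, F, G are pairwise adjacent (a clique of size 5), so at least 5 colors are needed.
So 4 colors are not enough.

No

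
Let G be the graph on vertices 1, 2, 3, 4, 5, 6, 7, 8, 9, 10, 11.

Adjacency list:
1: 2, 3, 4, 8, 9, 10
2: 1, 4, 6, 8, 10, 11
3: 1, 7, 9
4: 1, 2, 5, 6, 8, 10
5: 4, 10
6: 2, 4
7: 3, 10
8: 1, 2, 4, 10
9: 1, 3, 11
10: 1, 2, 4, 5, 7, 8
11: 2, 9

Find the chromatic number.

5

1, 2, 4, 8, 10 are pairwise adjacent (a clique of size 5), so at least 5 colors are needed.
5 colors suffice: color red → {1, 5, 6, 7, 11}; color blue → {2, 3}; color green → {9, 10}; color yellow → {4}; color purple → {8}. Each edge has distinct colors on its endpoints.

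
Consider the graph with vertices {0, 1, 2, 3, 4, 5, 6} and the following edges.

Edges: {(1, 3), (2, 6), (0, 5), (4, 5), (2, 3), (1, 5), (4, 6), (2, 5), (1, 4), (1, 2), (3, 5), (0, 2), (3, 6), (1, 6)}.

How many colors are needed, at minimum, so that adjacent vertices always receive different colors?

4

1, 2, 3, 5 are pairwise adjacent (a clique of size 4), so at least 4 colors are needed.
One proper 4-coloring: 0=a, 1=a, 2=c, 3=d, 4=c, 5=b, 6=b. No two adjacent vertices share a color.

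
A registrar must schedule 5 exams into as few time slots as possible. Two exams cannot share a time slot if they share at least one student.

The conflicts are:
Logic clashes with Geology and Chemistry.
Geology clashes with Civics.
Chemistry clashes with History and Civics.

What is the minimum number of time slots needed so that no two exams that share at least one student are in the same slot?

2

Chemistry and History conflict, so at least 2 time slots are needed.
A valid assignment using 2 time slots: Logic=2, Geology=1, Chemistry=1, History=2, Civics=2. No two conflicting exams share a time slot.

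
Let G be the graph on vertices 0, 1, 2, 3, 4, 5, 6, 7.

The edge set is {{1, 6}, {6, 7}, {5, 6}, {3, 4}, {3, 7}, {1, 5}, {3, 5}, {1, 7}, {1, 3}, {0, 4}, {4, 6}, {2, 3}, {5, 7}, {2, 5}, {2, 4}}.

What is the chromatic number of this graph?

1, 3, 5, 7 form a clique, so at least 4 colors are needed.
One proper 4-coloring: 0=red, 1=green, 2=green, 3=red, 4=blue, 5=blue, 6=red, 7=yellow. Each edge has distinct colors on its endpoints.

4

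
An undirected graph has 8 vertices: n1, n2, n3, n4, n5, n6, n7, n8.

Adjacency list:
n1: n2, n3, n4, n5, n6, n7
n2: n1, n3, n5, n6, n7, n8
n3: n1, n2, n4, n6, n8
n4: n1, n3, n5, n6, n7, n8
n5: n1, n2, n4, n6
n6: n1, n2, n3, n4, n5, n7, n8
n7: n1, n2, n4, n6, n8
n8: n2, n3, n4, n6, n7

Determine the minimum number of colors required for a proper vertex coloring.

n1, n3, n4, n6 are pairwise adjacent (a clique of size 4), so at least 4 colors are needed.
A valid assignment using 4 colors: n1=3, n2=2, n3=4, n4=2, n5=4, n6=1, n7=4, n8=3. Each edge has distinct colors on its endpoints.

4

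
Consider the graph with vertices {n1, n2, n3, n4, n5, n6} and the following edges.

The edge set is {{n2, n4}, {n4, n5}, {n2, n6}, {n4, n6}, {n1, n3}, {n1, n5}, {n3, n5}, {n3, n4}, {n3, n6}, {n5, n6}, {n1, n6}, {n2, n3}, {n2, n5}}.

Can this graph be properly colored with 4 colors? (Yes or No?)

No

n2, n3, n4, n5, n6 are pairwise adjacent (a clique of size 5), so at least 5 colors are needed.
So 4 colors are not enough.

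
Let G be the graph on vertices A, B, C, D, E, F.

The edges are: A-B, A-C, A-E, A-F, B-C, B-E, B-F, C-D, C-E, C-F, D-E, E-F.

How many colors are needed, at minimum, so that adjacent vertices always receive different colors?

A, B, C, E, F are pairwise adjacent (a clique of size 5), so at least 5 colors are needed.
One proper 5-coloring: A=purple, B=green, C=red, D=green, E=blue, F=yellow. No two adjacent vertices share a color.

5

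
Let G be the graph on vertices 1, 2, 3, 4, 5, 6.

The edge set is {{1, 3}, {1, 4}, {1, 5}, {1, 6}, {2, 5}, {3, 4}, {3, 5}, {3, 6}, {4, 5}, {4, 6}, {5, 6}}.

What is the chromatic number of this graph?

1, 3, 4, 5, 6 are mutually adjacent (a clique of size 5), so at least 5 colors are needed.
5 colors suffice: color red → {5}; color blue → {1, 2}; color green → {3}; color yellow → {6}; color purple → {4}. Each edge has distinct colors on its endpoints.

5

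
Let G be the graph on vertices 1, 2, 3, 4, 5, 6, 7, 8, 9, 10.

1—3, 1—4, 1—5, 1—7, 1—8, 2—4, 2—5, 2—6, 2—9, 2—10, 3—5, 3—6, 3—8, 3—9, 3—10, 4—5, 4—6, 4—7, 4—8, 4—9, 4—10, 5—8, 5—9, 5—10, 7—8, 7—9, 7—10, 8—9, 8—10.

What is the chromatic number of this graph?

4

3, 5, 8, 10 are mutually adjacent (a clique of size 4), so at least 4 colors are needed.
4 colors suffice: color a → {3, 4}; color b → {5, 6, 7}; color c → {2, 8}; color d → {1, 9, 10}. Each edge has distinct colors on its endpoints.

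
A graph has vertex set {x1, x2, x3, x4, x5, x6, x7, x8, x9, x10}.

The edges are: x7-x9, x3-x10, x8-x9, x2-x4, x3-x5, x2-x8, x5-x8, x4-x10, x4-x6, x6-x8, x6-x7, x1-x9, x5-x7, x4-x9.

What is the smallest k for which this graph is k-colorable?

x8 and x9 are adjacent, so at least 2 colors are needed.
2 colors suffice: color 1 → {x2, x5, x6, x9, x10}; color 2 → {x1, x3, x4, x7, x8}. Every edge joins two different colors.

2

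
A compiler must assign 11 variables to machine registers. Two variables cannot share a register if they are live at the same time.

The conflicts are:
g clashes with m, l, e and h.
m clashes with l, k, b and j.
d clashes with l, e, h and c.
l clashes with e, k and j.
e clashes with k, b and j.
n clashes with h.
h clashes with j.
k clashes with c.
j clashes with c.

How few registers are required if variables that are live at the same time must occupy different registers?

d, l, e are mutually in conflict, so at least 3 registers are needed.
3 registers suffice: register 1 → {m, e, h, c}; register 2 → {l, n, b}; register 3 → {g, d, k, j}. Every pair that conflicts lands in different registers.

3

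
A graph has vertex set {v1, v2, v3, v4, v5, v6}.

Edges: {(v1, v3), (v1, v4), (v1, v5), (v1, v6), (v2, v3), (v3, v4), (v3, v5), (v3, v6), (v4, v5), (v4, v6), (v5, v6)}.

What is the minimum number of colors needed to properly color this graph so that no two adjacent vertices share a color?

v1, v3, v4, v5, v6 form a clique, so at least 5 colors are needed.
A valid assignment using 5 colors: v1=5, v2=2, v3=1, v4=2, v5=3, v6=4. Every edge joins two different colors.

5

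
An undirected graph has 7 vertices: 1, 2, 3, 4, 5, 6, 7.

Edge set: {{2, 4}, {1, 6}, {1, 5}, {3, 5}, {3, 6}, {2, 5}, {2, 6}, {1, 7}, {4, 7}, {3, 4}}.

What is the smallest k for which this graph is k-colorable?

3

The cycle 5-2-4-7-1-5 has odd length 5, so it cannot be 2-colored; at least 3 colors are needed.
3 colors suffice: color a → {4, 5, 6}; color b → {1, 2, 3}; color c → {7}. Every edge joins two different colors.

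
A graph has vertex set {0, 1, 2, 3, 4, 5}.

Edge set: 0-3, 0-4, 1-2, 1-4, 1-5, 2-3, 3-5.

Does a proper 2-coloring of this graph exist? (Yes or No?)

The cycle 0-3-2-1-4-0 has odd length 5, so it cannot be 2-colored; at least 3 colors are needed.
So 2 colors are not enough.

No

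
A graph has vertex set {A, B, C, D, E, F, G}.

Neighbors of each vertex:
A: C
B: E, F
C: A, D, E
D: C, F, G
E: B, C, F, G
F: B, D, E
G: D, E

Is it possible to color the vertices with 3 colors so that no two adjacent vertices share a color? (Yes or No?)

The chromatic number is 3. B, E, F are mutually adjacent, so at least 3 colors are needed.
3 colors suffice: color red → {A, D, E}; color blue → {C, F, G}; color green → {B}.
That is already a proper 3-coloring.

Yes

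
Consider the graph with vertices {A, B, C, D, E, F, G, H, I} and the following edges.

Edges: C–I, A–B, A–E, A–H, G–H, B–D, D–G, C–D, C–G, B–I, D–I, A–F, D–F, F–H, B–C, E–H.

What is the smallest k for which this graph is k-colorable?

B, C, D, I are pairwise adjacent (a clique of size 4), so at least 4 colors are needed.
4 colors suffice: color 1 → {D, H}; color 2 → {A, C}; color 3 → {B, E, F, G}; color 4 → {I}. Each edge has distinct colors on its endpoints.

4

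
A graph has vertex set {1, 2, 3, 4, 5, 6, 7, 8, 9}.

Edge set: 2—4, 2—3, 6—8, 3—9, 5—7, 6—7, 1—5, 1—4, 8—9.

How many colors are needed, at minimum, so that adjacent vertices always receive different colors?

3

The cycle 8-6-7-5-1-4-2-3-9-8 has odd length 9, so it cannot be 2-colored; at least 3 colors are needed.
3 colors suffice: 1=red, 2=red, 3=blue, 4=blue, 5=blue, 6=red, 7=green, 8=blue, 9=red. No two adjacent vertices share a color.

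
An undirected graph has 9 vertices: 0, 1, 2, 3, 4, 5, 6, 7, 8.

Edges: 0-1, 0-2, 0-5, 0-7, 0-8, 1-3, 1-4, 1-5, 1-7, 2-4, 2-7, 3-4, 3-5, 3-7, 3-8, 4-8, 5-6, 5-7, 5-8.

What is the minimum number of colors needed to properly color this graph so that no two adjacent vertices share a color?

0, 1, 5, 7 form a clique, so at least 4 colors are needed.
4 colors suffice: color red → {4, 5}; color blue → {6, 7, 8}; color green → {0, 3}; color yellow → {1, 2}. No two adjacent vertices share a color.

4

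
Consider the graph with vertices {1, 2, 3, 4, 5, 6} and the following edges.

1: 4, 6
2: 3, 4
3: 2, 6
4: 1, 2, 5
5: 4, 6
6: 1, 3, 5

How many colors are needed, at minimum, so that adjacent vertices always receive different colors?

The cycle 3-6-5-4-2-3 has odd length 5, so it cannot be 2-colored; at least 3 colors are needed.
A valid assignment using 3 colors: 1=blue, 2=green, 3=blue, 4=red, 5=blue, 6=red. Each edge has distinct colors on its endpoints.

3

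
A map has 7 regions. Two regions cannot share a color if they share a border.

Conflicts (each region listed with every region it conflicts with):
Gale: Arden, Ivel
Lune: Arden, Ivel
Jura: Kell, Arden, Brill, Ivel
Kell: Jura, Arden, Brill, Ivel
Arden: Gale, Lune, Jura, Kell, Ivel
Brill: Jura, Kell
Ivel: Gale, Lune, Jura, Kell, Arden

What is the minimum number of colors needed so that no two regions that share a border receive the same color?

Jura, Kell, Arden, Ivel all conflict with each other, so at least 4 colors are needed.
4 colors suffice: color 1 → {Arden, Brill}; color 2 → {Ivel}; color 3 → {Gale, Lune, Jura}; color 4 → {Kell}. Each listed conflict is separated.

4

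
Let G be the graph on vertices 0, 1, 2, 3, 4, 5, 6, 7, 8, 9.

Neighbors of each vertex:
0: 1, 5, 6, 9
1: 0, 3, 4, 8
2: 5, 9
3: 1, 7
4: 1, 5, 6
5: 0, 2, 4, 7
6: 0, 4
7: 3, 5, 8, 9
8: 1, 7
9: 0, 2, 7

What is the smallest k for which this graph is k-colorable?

The cycle 7-5-4-1-3-7 has odd length 5, so it cannot be 2-colored; at least 3 colors are needed.
3 colors suffice: color red → {1, 5, 6, 9}; color blue → {0, 2, 4, 7}; color green → {3, 8}. Every edge joins two different colors.

3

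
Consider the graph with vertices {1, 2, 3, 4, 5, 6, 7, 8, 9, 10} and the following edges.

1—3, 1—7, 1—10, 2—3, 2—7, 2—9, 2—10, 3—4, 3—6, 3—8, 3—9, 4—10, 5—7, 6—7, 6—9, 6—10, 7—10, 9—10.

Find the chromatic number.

3, 6, 9 form a triangle, so at least 3 colors are needed.
3 colors suffice: color red → {3, 5, 10}; color blue → {4, 7, 8, 9}; color green → {1, 2, 6}. No two adjacent vertices share a color.

3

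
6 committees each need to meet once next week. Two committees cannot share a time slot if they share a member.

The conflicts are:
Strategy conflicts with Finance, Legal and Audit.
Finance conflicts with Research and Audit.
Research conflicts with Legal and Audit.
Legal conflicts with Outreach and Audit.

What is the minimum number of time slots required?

Strategy, Legal, Audit are mutually in conflict, so at least 3 time slots are needed.
3 time slots suffice: time slot 1 → {Finance, Legal}; time slot 2 → {Outreach, Audit}; time slot 3 → {Strategy, Research}. No two conflicting committees share a time slot.

3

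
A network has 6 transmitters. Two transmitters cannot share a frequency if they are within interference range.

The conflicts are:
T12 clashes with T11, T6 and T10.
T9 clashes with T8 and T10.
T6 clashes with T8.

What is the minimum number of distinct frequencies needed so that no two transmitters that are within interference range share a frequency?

The cycle T10-T12-T6-T8-T9-T10 has odd length 5, so it cannot be 2-colored; at least 3 frequencies are needed.
Using 3 frequencies: T12=1, T9=3, T11=2, T6=2, T8=1, T10=2. Every pair that conflicts lands in different frequencies.

3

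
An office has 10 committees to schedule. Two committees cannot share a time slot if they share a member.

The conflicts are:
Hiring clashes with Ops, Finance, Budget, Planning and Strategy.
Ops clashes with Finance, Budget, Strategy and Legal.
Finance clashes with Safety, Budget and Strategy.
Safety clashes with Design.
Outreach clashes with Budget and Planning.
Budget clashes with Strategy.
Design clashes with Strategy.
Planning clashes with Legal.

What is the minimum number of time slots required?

5

Hiring, Ops, Finance, Budget, Strategy pairwise conflict, so at least 5 time slots are needed.
5 time slots suffice: time slot 1 → {Finance, Design, Planning}; time slot 2 → {Hiring, Safety, Outreach, Legal}; time slot 3 → {Ops}; time slot 4 → {Strategy}; time slot 5 → {Budget}. Each listed conflict is separated.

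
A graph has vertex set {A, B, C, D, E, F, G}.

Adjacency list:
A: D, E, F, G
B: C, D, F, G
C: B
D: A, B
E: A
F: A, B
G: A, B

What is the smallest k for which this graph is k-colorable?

B and G are adjacent, so at least 2 colors are needed.
A valid assignment using 2 colors: A=1, B=1, C=2, D=2, E=2, F=2, G=2. No two adjacent vertices share a color.

2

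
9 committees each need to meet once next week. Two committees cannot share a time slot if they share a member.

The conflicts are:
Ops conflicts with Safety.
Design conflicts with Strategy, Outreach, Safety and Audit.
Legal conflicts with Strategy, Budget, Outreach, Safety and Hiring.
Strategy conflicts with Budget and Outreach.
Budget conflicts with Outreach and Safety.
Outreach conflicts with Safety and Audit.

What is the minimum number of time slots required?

Legal, Budget, Outreach, Safety pairwise conflict, so at least 4 time slots are needed.
4 time slots suffice: time slot 1 → {Ops, Outreach, Hiring}; time slot 2 → {Strategy, Safety, Audit}; time slot 3 → {Design, Legal}; time slot 4 → {Budget}. No two conflicting committees share a time slot.

4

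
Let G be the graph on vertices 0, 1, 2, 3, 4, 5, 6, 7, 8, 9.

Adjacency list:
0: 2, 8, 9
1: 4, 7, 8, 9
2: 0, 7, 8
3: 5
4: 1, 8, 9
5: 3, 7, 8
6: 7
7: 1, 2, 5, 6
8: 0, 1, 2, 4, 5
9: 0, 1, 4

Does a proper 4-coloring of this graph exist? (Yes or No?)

Yes

The chromatic number is 3. 1, 4, 9 are mutually adjacent, so at least 3 colors are needed.
One proper 3-coloring: 0=green, 1=blue, 2=blue, 3=red, 4=green, 5=blue, 6=blue, 7=red, 8=red, 9=red.
Since 4 ≥ 3, a proper 4-coloring certainly exists.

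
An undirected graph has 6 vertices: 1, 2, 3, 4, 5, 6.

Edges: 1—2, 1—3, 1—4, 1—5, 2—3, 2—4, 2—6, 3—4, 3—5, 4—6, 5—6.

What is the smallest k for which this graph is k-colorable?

1, 2, 3, 4 form a clique, so at least 4 colors are needed.
4 colors suffice: 1=a, 2=b, 3=c, 4=d, 5=b, 6=a. Every edge joins two different colors.

4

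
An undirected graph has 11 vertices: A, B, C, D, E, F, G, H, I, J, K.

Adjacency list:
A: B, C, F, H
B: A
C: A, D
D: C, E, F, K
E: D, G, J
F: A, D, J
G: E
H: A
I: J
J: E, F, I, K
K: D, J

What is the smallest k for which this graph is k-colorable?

A and B are adjacent, so at least 2 colors are needed.
2 colors suffice: color 1 → {A, D, G, J}; color 2 → {B, C, E, F, H, I, K}. Each edge has distinct colors on its endpoints.

2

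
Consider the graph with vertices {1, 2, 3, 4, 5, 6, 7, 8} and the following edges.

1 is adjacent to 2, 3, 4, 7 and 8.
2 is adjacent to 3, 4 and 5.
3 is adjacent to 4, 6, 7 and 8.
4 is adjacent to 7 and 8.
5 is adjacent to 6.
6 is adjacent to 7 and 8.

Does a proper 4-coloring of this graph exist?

Yes

The chromatic number is 4. 1, 2, 3, 4 are pairwise adjacent (a clique of size 4), so at least 4 colors are needed.
One proper 4-coloring: 1=c, 2=d, 3=a, 4=b, 5=a, 6=b, 7=d, 8=d.
That is already a proper 4-coloring.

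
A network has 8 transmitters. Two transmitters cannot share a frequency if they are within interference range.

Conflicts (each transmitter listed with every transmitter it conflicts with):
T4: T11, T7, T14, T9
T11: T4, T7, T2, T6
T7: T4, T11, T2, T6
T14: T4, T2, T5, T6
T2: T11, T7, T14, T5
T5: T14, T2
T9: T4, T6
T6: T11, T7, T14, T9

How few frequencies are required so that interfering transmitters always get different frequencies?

3

T14, T2, T5 pairwise conflict, so at least 3 frequencies are needed.
3 frequencies suffice: frequency 1 → {T4, T2, T6}; frequency 2 → {T7, T14, T9}; frequency 3 → {T11, T5}. Every pair that conflicts lands in different frequencies.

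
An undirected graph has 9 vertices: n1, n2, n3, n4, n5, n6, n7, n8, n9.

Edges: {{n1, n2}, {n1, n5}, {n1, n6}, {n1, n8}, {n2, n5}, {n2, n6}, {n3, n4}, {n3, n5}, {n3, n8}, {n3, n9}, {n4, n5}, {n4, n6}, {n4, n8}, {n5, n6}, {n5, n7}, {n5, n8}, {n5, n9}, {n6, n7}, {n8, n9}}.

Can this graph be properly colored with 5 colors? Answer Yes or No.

Yes

The chromatic number is 4. n1, n2, n5, n6 are pairwise adjacent (a clique of size 4), so at least 4 colors are needed.
4 colors suffice: color 1 → {n5}; color 2 → {n6, n8}; color 3 → {n1, n4, n7, n9}; color 4 → {n2, n3}.
Since 5 ≥ 4, a proper 5-coloring certainly exists.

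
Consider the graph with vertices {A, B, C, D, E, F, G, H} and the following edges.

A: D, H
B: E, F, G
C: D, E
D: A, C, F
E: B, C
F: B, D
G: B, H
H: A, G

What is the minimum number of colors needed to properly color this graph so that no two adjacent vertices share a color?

3

The cycle E-B-F-D-C-E has odd length 5, so it cannot be 2-colored; at least 3 colors are needed.
3 colors suffice: A=blue, B=red, C=blue, D=red, E=green, F=blue, G=blue, H=red. No two adjacent vertices share a color.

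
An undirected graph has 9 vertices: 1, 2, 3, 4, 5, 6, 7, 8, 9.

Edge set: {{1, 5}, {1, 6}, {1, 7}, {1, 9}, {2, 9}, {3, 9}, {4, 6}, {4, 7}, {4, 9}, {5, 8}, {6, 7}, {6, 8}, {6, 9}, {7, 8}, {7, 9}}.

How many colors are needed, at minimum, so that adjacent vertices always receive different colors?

4

4, 6, 7, 9 form a clique, so at least 4 colors are needed.
4 colors suffice: color red → {8, 9}; color blue → {2, 3, 5, 6}; color green → {7}; color yellow → {1, 4}. Every edge joins two different colors.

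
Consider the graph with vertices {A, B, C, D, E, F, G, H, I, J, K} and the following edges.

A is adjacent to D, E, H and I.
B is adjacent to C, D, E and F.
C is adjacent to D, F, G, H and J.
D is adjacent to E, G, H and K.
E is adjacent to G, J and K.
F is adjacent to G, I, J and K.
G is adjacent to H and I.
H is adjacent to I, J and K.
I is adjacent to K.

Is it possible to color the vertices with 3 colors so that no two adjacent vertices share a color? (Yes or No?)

C, D, G, H are pairwise adjacent (a clique of size 4), so at least 4 colors are needed.
So 3 colors are not enough.

No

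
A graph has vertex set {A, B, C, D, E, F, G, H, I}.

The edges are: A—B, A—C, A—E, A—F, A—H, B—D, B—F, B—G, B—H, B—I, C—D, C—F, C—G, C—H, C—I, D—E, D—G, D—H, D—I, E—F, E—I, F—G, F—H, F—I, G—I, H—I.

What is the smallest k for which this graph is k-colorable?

4

C, F, G, I form a clique, so at least 4 colors are needed.
4 colors suffice: color red → {D, F}; color blue → {A, I}; color green → {B, C, E}; color yellow → {G, H}. Each edge has distinct colors on its endpoints.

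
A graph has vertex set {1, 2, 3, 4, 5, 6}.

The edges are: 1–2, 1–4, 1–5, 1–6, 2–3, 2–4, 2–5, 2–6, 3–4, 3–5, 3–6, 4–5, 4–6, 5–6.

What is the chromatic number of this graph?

2, 3, 4, 5, 6 are mutually adjacent (a clique of size 5), so at least 5 colors are needed.
5 colors suffice: color red → {6}; color blue → {2}; color green → {4}; color yellow → {5}; color purple → {1, 3}. Each edge has distinct colors on its endpoints.

5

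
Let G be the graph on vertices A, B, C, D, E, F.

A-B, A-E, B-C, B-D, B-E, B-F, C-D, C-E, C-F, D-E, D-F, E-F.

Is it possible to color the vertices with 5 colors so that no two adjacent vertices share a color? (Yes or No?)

The chromatic number is 5. B, C, D, E, F are pairwise adjacent (a clique of size 5), so at least 5 colors are needed.
5 colors suffice: color red → {E}; color blue → {B}; color green → {A, F}; color yellow → {C}; color purple → {D}.
That is already a proper 5-coloring.

Yes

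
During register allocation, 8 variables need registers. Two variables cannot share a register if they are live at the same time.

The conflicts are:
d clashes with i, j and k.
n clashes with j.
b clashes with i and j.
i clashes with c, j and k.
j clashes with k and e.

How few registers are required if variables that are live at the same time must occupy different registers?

d, i, j, k all conflict with each other, so at least 4 registers are needed.
Using 4 registers: d=3, n=2, b=3, i=2, c=1, j=1, k=4, e=2. No two conflicting variables share a register.

4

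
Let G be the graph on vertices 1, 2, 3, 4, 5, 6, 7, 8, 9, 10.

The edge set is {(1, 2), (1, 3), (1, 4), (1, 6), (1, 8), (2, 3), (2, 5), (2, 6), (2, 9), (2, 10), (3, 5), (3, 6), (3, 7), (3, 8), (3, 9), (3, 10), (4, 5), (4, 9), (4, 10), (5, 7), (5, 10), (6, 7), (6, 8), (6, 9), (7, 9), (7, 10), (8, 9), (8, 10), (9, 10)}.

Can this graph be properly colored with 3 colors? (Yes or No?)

3, 6, 7, 9 form a clique, so at least 4 colors are needed.
So 3 colors are not enough.

No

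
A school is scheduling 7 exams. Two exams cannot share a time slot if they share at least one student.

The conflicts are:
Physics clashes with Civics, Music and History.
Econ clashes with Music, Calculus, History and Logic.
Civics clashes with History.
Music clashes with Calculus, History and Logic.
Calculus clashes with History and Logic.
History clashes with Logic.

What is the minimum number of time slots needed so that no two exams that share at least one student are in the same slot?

Econ, Music, Calculus, History, Logic all conflict with each other, so at least 5 time slots are needed.
A valid assignment using 5 time slots: Physics=3, Econ=3, Civics=2, Music=2, Calculus=5, History=1, Logic=4. No two conflicting exams share a time slot.

5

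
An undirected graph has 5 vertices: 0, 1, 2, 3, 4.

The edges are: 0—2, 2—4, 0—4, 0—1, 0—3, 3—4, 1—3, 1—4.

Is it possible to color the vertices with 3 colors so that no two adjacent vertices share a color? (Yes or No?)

0, 1, 3, 4 are pairwise adjacent (a clique of size 4), so at least 4 colors are needed.
So 3 colors are not enough.

No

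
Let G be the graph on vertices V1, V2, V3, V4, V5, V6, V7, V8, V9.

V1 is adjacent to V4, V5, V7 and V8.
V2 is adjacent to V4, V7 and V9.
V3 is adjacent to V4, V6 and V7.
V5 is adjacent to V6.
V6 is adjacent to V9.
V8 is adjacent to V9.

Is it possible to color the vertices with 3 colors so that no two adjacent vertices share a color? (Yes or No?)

Yes

The chromatic number is 3. The cycle V9-V8-V1-V4-V2-V9 has odd length 5, so it cannot be 2-colored; at least 3 colors are needed.
3 colors suffice: color R → {V1, V3, V9}; color B → {V4, V6, V7, V8}; color G → {V2, V5}.
That is already a proper 3-coloring.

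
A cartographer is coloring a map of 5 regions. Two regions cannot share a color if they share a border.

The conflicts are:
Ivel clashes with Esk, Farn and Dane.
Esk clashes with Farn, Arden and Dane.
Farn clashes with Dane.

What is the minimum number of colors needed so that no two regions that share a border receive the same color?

Ivel, Esk, Farn, Dane all conflict with each other, so at least 4 colors are needed.
4 colors suffice: color 1 → {Esk}; color 2 → {Farn, Arden}; color 3 → {Ivel}; color 4 → {Dane}. Each listed conflict is separated.

4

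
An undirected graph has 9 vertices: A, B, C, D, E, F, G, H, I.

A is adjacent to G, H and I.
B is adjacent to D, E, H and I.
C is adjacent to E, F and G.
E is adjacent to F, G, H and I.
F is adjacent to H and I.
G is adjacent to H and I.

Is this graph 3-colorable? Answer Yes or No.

Yes

The chromatic number is 3. C, E, F are pairwise adjacent, so at least 3 colors are needed.
3 colors suffice: color 1 → {A, D, E}; color 2 → {C, H, I}; color 3 → {B, F, G}.
That is already a proper 3-coloring.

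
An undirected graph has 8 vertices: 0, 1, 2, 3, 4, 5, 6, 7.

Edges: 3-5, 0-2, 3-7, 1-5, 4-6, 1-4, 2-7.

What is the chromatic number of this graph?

2

3 and 7 are adjacent, so at least 2 colors are needed.
2 colors suffice: color red → {0, 4, 5, 7}; color blue → {1, 2, 3, 6}. Every edge joins two different colors.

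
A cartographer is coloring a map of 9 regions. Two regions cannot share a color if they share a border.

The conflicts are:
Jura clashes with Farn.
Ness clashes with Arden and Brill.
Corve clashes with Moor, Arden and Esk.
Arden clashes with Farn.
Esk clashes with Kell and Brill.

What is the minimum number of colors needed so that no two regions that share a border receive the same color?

3

The cycle Ness-Arden-Corve-Esk-Brill-Ness has odd length 5, so it cannot be 2-colored; at least 3 colors are needed.
One proper 3-coloring: Jura=1, Ness=2, Corve=2, Moor=1, Arden=1, Esk=1, Kell=2, Brill=3, Farn=2. Each listed conflict is separated.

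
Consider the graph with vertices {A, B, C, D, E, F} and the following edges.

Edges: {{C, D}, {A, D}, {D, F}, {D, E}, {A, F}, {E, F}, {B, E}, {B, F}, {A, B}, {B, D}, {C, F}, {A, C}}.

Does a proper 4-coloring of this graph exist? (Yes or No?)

Yes

The chromatic number is 4. A, B, D, F are pairwise adjacent (a clique of size 4), so at least 4 colors are needed.
A valid assignment using 4 colors: A=yellow, B=green, C=green, D=red, E=yellow, F=blue.
That is already a proper 4-coloring.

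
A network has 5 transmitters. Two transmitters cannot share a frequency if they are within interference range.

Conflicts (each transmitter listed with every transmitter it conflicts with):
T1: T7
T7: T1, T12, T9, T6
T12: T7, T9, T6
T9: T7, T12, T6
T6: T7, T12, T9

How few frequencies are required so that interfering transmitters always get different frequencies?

T7, T12, T9, T6 pairwise conflict, so at least 4 frequencies are needed.
4 frequencies suffice: frequency 1 → {T7}; frequency 2 → {T1, T12}; frequency 3 → {T6}; frequency 4 → {T9}. Each listed conflict is separated.

4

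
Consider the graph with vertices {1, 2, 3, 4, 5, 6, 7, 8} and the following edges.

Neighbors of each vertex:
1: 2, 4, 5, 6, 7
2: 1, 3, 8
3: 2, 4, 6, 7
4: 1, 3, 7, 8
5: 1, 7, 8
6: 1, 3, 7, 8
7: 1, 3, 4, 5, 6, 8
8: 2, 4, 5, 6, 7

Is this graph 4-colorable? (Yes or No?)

Yes

The chromatic number is 3. 6, 7, 8 are mutually adjacent, so at least 3 colors are needed.
3 colors suffice: 1=blue, 2=red, 3=blue, 4=green, 5=green, 6=green, 7=red, 8=blue.
Since 4 ≥ 3, a proper 4-coloring certainly exists.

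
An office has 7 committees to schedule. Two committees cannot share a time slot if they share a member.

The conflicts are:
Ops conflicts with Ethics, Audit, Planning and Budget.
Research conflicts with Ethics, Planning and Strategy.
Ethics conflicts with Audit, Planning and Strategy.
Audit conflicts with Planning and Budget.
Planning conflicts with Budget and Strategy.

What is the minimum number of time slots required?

4

Research, Ethics, Planning, Strategy are mutually in conflict, so at least 4 time slots are needed.
4 time slots suffice: Ops=4, Research=3, Ethics=2, Audit=3, Planning=1, Budget=2, Strategy=4. Every pair that conflicts lands in different time slots.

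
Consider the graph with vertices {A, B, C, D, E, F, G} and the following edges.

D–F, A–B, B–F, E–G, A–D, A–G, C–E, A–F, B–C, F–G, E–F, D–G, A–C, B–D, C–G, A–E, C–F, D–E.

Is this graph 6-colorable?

Yes

The chromatic number is 5. A, D, E, F, G form a clique, so at least 5 colors are needed.
5 colors suffice: color red → {A}; color blue → {F}; color green → {B, E}; color yellow → {C, D}; color purple → {G}.
Since 6 ≥ 5, a proper 6-coloring certainly exists.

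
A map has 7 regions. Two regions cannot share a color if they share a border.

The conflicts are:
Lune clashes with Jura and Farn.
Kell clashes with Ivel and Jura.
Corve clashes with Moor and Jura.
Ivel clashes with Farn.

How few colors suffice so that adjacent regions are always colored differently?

3

The cycle Farn-Lune-Jura-Kell-Ivel-Farn has odd length 5, so it cannot be 2-colored; at least 3 colors are needed.
A valid assignment using 3 colors: Lune=2, Kell=2, Corve=2, Ivel=3, Moor=1, Jura=1, Farn=1. Each listed conflict is separated.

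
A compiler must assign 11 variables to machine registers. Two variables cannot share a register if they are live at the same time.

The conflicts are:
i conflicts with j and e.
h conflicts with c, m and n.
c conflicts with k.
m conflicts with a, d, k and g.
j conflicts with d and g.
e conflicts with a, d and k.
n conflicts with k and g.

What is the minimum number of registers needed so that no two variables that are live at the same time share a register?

h and c conflict, so at least 2 registers are needed.
2 registers suffice: i=2, h=2, c=1, m=1, j=1, e=1, a=2, d=2, n=1, k=2, g=2. Every pair that conflicts lands in different registers.

2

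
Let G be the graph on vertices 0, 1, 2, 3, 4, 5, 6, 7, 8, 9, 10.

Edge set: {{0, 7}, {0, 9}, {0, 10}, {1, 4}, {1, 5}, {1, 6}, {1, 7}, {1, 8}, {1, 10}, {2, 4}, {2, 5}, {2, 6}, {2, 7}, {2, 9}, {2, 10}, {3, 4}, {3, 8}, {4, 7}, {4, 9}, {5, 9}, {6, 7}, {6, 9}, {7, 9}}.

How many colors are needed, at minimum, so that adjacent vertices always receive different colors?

2, 4, 7, 9 are pairwise adjacent (a clique of size 4), so at least 4 colors are needed.
4 colors suffice: color a → {5, 7, 8, 10}; color b → {0, 1, 2, 3}; color c → {9}; color d → {4, 6}. Every edge joins two different colors.

4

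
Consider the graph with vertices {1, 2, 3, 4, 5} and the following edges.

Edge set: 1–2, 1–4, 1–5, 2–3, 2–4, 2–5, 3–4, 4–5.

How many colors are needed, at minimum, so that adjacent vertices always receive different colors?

4

1, 2, 4, 5 are pairwise adjacent (a clique of size 4), so at least 4 colors are needed.
4 colors suffice: color a → {2}; color b → {4}; color c → {3, 5}; color d → {1}. Every edge joins two different colors.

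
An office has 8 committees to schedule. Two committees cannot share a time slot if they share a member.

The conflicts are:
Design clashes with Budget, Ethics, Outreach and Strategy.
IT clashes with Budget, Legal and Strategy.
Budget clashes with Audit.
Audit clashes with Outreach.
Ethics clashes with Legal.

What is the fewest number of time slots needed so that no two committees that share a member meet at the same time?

3

The cycle Legal-Ethics-Design-Budget-IT-Legal has odd length 5, so it cannot be 2-colored; at least 3 time slots are needed.
A valid assignment using 3 time slots: Design=1, IT=1, Budget=2, Audit=1, Ethics=2, Outreach=2, Legal=3, Strategy=2. Each listed conflict is separated.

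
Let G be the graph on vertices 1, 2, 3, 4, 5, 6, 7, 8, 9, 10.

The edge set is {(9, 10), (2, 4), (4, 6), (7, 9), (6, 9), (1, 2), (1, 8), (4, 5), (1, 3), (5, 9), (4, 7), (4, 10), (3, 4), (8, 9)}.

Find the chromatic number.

2

1 and 8 are adjacent, so at least 2 colors are needed.
2 colors suffice: color a → {1, 4, 9}; color b → {2, 3, 5, 6, 7, 8, 10}. Every edge joins two different colors.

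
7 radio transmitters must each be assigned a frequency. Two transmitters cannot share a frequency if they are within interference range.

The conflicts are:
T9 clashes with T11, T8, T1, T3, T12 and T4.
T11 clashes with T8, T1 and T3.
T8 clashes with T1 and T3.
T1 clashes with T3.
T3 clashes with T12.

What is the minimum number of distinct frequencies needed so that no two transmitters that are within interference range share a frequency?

5

T9, T11, T8, T1, T3 all conflict with each other, so at least 5 frequencies are needed.
Using 5 frequencies: T9=1, T11=4, T8=3, T1=5, T3=2, T12=3, T4=2. Every pair that conflicts lands in different frequencies.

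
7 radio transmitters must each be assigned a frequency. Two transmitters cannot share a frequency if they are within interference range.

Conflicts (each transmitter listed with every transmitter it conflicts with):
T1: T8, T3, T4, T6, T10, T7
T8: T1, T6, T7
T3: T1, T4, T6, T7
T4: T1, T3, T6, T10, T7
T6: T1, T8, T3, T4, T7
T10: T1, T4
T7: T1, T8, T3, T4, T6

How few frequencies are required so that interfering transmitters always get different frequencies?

5

T1, T3, T4, T6, T7 pairwise conflict, so at least 5 frequencies are needed.
Using 5 frequencies: T1=1, T8=4, T3=5, T4=4, T6=2, T10=2, T7=3. Each listed conflict is separated.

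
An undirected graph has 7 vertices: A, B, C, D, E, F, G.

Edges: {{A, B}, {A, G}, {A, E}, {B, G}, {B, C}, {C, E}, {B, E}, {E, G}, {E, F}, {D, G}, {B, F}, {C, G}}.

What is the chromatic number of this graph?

A, B, E, G form a clique, so at least 4 colors are needed.
4 colors suffice: color 1 → {D, E}; color 2 → {B}; color 3 → {F, G}; color 4 → {A, C}. No two adjacent vertices share a color.

4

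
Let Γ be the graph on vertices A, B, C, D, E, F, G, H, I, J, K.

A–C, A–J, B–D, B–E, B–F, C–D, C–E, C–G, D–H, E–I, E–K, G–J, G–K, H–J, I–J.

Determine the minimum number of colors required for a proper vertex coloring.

The cycle C-G-J-I-E-C has odd length 5, so it cannot be 2-colored; at least 3 colors are needed.
3 colors suffice: A=blue, B=red, C=red, D=blue, E=blue, F=blue, G=blue, H=green, I=green, J=red, K=red. No two adjacent vertices share a color.

3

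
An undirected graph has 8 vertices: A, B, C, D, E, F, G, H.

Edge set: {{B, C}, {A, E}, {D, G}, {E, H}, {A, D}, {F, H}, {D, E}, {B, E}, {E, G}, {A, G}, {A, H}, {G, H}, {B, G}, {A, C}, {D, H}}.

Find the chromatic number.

5

A, D, E, G, H are mutually adjacent (a clique of size 5), so at least 5 colors are needed.
5 colors suffice: color red → {C, F, G}; color blue → {E}; color green → {B, H}; color yellow → {A}; color purple → {D}. Every edge joins two different colors.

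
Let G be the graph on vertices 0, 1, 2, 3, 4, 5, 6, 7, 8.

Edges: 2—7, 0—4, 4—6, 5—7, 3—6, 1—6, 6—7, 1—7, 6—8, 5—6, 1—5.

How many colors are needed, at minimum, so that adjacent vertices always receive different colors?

4

1, 5, 6, 7 form a clique, so at least 4 colors are needed.
4 colors suffice: color a → {0, 2, 6}; color b → {3, 4, 7, 8}; color c → {5}; color d → {1}. No two adjacent vertices share a color.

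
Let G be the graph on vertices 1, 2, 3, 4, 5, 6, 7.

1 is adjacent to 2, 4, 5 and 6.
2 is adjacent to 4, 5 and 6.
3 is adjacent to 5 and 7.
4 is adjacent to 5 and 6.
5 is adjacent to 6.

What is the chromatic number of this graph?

1, 2, 4, 5, 6 are mutually adjacent (a clique of size 5), so at least 5 colors are needed.
A valid assignment using 5 colors: 1=yellow, 2=purple, 3=blue, 4=green, 5=red, 6=blue, 7=red. Every edge joins two different colors.

5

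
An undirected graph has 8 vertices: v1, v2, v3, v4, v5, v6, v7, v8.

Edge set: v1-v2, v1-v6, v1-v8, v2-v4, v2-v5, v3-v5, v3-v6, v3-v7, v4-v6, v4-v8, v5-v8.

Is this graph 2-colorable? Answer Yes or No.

No

The cycle v6-v1-v8-v5-v3-v6 has odd length 5, so it cannot be 2-colored; at least 3 colors are needed.
So 2 colors are not enough.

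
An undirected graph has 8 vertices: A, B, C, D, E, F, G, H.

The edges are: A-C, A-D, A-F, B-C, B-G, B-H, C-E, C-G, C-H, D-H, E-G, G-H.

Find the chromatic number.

B, C, G, H are mutually adjacent (a clique of size 4), so at least 4 colors are needed.
One proper 4-coloring: A=2, B=4, C=1, D=1, E=3, F=1, G=2, H=3. Each edge has distinct colors on its endpoints.

4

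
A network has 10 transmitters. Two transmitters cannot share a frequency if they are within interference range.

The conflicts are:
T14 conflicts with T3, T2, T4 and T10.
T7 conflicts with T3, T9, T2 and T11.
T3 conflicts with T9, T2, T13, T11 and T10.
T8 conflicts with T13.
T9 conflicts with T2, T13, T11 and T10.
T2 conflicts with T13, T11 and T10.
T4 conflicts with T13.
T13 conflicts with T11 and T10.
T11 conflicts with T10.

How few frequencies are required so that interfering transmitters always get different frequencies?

T3, T9, T2, T13, T11, T10 are mutually in conflict, so at least 6 frequencies are needed.
6 frequencies suffice: T14=2, T7=2, T3=1, T8=1, T9=4, T2=3, T4=1, T13=2, T11=6, T10=5. No two conflicting transmitters share a frequency.

6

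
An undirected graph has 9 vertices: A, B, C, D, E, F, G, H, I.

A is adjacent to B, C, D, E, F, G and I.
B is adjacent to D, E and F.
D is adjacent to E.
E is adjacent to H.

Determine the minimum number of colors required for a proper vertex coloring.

A, B, D, E are mutually adjacent (a clique of size 4), so at least 4 colors are needed.
4 colors suffice: color 1 → {A, H}; color 2 → {B, C, G, I}; color 3 → {E, F}; color 4 → {D}. No two adjacent vertices share a color.

4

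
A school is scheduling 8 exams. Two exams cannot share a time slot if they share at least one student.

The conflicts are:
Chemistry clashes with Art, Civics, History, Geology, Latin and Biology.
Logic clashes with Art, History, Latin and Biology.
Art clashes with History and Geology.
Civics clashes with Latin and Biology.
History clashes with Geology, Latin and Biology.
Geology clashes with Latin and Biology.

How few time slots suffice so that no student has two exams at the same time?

Chemistry, Art, History, Geology are mutually in conflict, so at least 4 time slots are needed.
Using 4 time slots: Chemistry=2, Logic=2, Art=3, Civics=1, History=1, Geology=4, Latin=3, Biology=3. No two conflicting exams share a time slot.

4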